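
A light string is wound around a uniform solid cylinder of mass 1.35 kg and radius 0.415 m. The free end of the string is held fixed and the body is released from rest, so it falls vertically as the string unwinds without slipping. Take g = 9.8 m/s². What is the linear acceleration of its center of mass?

a ≈ 6.53 m/s²

Translation: Mg − T = Ma. Rotation about the center: TR = Iα with I = ½MR².
With a = αR: T = (I/R²)a = (1/2)M a, so Mg = (1 + 0.5000)Ma.
a = g/(1 + 0.5000) = 9.8/1.500 = 6.533 m/s².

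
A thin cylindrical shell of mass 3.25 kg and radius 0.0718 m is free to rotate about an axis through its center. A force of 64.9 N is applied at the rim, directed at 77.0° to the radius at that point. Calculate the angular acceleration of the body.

α ≈ 271 rad/s²

I = MR² = (3.25)(0.0718)² = 0.01675 kg·m².
Only the tangential component produces torque: τ = F R sinθ = (64.9)(0.0718) sin 77.0° = 4.540 N·m.
Newton's second law for rotation, τ = Iα, gives α = τ/I = 4.540/0.01675 = 271.0 rad/s².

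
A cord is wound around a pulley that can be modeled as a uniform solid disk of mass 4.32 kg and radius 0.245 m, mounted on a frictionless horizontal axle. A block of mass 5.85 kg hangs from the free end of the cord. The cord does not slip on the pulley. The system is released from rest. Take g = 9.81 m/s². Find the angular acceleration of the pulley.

I = ½MR² = (1/2)(4.32)(0.245)² = 0.1297 kg·m².
Block: mg − T = ma. Pulley: TR = Iα. No-slip: a = αR, so T = (I/R²)a = 2.160·a.
Then mg = (m + 2.160)a, so a = (5.85)(9.81)/(5.85 + 2.160) = 7.165 m/s².
α = a/R = 7.165/0.245 = 29.24 rad/s².

α ≈ 29.2 rad/s²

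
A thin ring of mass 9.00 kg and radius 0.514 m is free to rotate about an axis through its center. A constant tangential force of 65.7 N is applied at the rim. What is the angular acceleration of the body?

I = MR² = (9.00)(0.514)² = 2.378 kg·m².
τ = F R = (65.7)(0.514) = 33.77 N·m.
Newton's second law for rotation, τ = Iα, gives α = τ/I = 33.77/2.378 = 14.20 rad/s².

α ≈ 14.2 rad/s²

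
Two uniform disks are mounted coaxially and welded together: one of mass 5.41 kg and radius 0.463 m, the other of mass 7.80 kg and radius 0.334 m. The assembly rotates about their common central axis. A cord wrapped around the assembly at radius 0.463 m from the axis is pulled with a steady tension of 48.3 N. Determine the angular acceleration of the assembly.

I = ½M₁R₁² + ½M₂R₂² = ½(5.41)(0.463)² + ½(7.80)(0.334)² = 1.015 kg·m².
τ = F r = (48.3)(0.463) = 22.36 N·m.
α = τ/I = 22.36/1.015 = 22.03 rad/s².

α ≈ 22.0 rad/s²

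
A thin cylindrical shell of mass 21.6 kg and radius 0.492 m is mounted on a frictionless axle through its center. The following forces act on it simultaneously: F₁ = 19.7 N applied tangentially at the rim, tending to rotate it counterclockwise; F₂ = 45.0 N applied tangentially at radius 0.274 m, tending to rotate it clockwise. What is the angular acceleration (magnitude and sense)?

I = MR² = (21.6)(0.492)² = 5.229 kg·m².
Taking counterclockwise as positive: τ₁ = +(19.7)(0.492) = +9.692 N·m; τ₂ = −(45.0)(0.274) = −12.33 N·m.
Net torque τ = -2.638 N·m.
α = τ/I = -2.638/5.229 = -0.5045 rad/s².

α ≈ 0.504 rad/s², clockwise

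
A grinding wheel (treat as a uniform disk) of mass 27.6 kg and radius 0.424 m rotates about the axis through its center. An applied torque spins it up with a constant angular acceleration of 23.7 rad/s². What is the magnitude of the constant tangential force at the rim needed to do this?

F ≈ 139 N

I = ½MR² = (1/2)(27.6)(0.424)² = 2.481 kg·m².
The required torque is τ = Iα = (2.481)(23.70) = 58.80 N·m.
A tangential force at the rim gives τ = FR, so F = τ/R = 58.80/0.424 = 138.7 N.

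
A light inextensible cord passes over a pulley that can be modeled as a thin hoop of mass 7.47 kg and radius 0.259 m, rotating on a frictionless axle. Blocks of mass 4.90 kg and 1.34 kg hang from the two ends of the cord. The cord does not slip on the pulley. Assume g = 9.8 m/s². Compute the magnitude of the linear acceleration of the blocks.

a ≈ 2.54 m/s²

I = MR² = (7.47)(0.259)² = 0.5011 kg·m².
Heavier block: m₁g − T₁ = m₁a. Lighter block: T₂ − m₂g = m₂a.
Pulley: (T₁ − T₂)R = Iα = I(a/R), so T₁ − T₂ = (I/R²)a = 1·M_p a = 7.470·a.
Adding the three: (m₁ − m₂)g = (m₁ + m₂ + 7.470)a, so a = (4.90 − 1.34)(9.8)/(4.90 + 1.34 + 7.470) = 2.545 m/s².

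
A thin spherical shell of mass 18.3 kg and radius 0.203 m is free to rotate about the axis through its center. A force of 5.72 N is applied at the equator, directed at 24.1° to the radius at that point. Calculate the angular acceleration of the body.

I = (2/3)MR² = (2/3)(18.3)(0.203)² = 0.5027 kg·m².
Only the tangential component produces torque: τ = F R sinθ = (5.72)(0.203) sin 24.1° = 0.4741 N·m.
Newton's second law for rotation, τ = Iα, gives α = τ/I = 0.4741/0.5027 = 0.9431 rad/s².

α ≈ 0.943 rad/s²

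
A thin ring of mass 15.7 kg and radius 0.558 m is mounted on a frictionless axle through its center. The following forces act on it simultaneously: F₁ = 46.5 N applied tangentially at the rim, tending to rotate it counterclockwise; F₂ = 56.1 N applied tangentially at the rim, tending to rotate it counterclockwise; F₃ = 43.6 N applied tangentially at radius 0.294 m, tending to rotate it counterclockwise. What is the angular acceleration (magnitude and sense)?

I = MR² = (15.7)(0.558)² = 4.888 kg·m².
Taking counterclockwise as positive: τ₁ = +(46.5)(0.558) = +25.95 N·m; τ₂ = +(56.1)(0.558) = +31.30 N·m; τ₃ = +(43.6)(0.294) = +12.82 N·m.
Net torque τ = 70.07 N·m.
α = τ/I = 70.07/4.888 = 14.33 rad/s².

α ≈ 14.3 rad/s², counterclockwise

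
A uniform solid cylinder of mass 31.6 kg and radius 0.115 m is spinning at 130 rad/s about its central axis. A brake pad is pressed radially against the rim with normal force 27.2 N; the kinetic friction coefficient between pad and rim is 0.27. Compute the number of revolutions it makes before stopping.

I = ½MR² = (1/2)(31.6)(0.115)² = 0.2090 kg·m².
Friction force f = μN = (0.27)(27.2) = 7.344 N at the rim; torque magnitude τ = fR = 0.8446 N·m, opposing ω.
|α| = τ/I = 0.8446/0.2090 = 4.042 rad/s² (deceleration).
ω² = ω₀² − 2|α|θ with ω = 0 ⇒ θ = ω₀²/(2|α|) = 2091 rad = 332.7 rev.

≈ 333 revolutions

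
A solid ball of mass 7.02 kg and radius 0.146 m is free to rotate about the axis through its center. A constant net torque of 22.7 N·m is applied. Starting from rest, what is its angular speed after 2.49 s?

I = (2/5)MR² = (2/5)(7.02)(0.146)² = 0.05986 kg·m².
α = τ/I = 22.7/0.05986 = 379.2 rad/s².
ω = ω₀ + αt = 0 + (379.2)(2.49) = 944.3 rad/s.

ω ≈ 944 rad/s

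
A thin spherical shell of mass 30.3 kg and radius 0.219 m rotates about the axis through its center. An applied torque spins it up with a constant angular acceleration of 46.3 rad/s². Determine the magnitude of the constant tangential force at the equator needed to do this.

I = (2/3)MR² = (2/3)(30.3)(0.219)² = 0.9688 kg·m².
The required torque is τ = Iα = (0.9688)(46.30) = 44.86 N·m.
A tangential force at the equator gives τ = FR, so F = τ/R = 44.86/0.219 = 204.8 N.

F ≈ 205 N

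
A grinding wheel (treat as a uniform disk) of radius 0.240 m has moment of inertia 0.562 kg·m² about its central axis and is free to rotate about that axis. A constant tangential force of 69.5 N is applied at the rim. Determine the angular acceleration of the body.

α ≈ 29.7 rad/s²

τ = F R = (69.5)(0.240) = 16.68 N·m.
Newton's second law for rotation, τ = Iα, gives α = τ/I = 16.68/0.5620 = 29.68 rad/s².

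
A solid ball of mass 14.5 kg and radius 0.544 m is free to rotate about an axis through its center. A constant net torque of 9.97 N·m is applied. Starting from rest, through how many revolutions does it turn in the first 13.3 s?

I = (2/5)MR² = (2/5)(14.5)(0.544)² = 1.716 kg·m².
α = τ/I = 9.97/1.716 = 5.809 rad/s².
θ = ½αt² = ½(5.809)(13.3)² = 513.7 rad.
Revolutions = θ/(2π) = 81.76.

≈ 81.8 revolutions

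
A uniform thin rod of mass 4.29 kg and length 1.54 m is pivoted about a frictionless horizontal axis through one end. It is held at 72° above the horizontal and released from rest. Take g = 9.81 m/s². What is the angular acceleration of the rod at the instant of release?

α ≈ 2.95 rad/s²

About the pivot, I = (1/3)ML² = (1/3)(4.29)(1.54)² = 3.391 kg·m².
The weight acts at the center, a distance L/2 = 0.7700 m from the pivot; τ = Mg(L/2) cos 72° = 10.01 N·m.
α = τ/I = 10.01/3.391 = 2.953 rad/s².
(Equivalently α = (3g/(2L)) cos 72° = 2.953 rad/s².)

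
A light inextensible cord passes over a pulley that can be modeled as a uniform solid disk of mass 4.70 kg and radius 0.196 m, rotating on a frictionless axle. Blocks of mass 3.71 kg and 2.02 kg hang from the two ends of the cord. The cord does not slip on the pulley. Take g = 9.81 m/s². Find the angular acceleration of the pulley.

α ≈ 10.5 rad/s²

I = ½MR² = (1/2)(4.70)(0.196)² = 0.09028 kg·m².
Heavier block: m₁g − T₁ = m₁a. Lighter block: T₂ − m₂g = m₂a.
Pulley: (T₁ − T₂)R = Iα = I(a/R), so T₁ − T₂ = (I/R²)a = (1/2)M_p a = 2.350·a.
Adding the three: (m₁ − m₂)g = (m₁ + m₂ + 2.350)a, so a = (3.71 − 2.02)(9.81)/(3.71 + 2.02 + 2.350) = 2.052 m/s².
α = a/R = 2.052/0.196 = 10.47 rad/s².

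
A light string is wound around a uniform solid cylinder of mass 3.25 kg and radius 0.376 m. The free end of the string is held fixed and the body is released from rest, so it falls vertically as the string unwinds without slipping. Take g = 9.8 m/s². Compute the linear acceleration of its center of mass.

a ≈ 6.53 m/s²

Translation: Mg − T = Ma. Rotation about the center: TR = Iα with I = ½MR².
With a = αR: T = (I/R²)a = (1/2)M a, so Mg = (1 + 0.5000)Ma.
a = g/(1 + 0.5000) = 9.8/1.500 = 6.533 m/s².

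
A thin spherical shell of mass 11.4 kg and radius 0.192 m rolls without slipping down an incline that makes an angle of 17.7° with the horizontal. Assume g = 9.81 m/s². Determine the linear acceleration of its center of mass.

Translation along the incline: Mg sinθ − f = Ma.
Rotation about the center: fR = Iα with I = (2/3)MR². No-slip gives a = αR, so f = (I/R²)a = (2/3)M a.
Substituting: Mg sinθ = (1 + 0.6667)Ma, so a = g sinθ/(1 + 0.6667) = (9.81) sin 17.7° / 1.667 = 1.790 m/s².

a ≈ 1.79 m/s²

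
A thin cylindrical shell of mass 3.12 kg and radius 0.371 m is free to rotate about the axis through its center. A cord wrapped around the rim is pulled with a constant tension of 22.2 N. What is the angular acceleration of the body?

I = MR² = (3.12)(0.371)² = 0.4294 kg·m².
τ = F R = (22.2)(0.371) = 8.236 N·m.
From τ = Iα: α = 8.236/0.4294 = 19.18 rad/s².

α ≈ 19.2 rad/s²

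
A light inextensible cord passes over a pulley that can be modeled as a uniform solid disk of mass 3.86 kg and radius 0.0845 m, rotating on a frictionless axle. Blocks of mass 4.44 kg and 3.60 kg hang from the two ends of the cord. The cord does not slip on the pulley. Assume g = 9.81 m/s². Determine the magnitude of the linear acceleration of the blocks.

I = ½MR² = (1/2)(3.86)(0.0845)² = 0.01378 kg·m².
Heavier block: m₁g − T₁ = m₁a. Lighter block: T₂ − m₂g = m₂a.
Pulley: (T₁ − T₂)R = Iα = I(a/R), so T₁ − T₂ = (I/R²)a = (1/2)M_p a = 1.930·a.
Adding the three: (m₁ − m₂)g = (m₁ + m₂ + 1.930)a, so a = (4.44 − 3.60)(9.81)/(4.44 + 3.60 + 1.930) = 0.8265 m/s².

a ≈ 0.827 m/s²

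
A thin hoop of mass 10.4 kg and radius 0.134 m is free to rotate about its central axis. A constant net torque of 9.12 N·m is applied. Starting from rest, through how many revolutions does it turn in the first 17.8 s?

≈ 1230 revolutions

I = MR² = (10.4)(0.134)² = 0.1867 kg·m².
α = τ/I = 9.12/0.1867 = 48.84 rad/s².
θ = ½αt² = ½(48.84)(17.8)² = 7737 rad.
Revolutions = θ/(2π) = 1231.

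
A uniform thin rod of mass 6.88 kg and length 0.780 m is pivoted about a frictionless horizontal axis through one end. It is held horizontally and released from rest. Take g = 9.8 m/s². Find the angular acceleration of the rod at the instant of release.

About the pivot, I = (1/3)ML² = (1/3)(6.88)(0.780)² = 1.395 kg·m².
The weight acts at the center, a distance L/2 = 0.3900 m from the pivot; τ = Mg(L/2) = 26.30 N·m.
α = τ/I = 26.30/1.395 = 18.85 rad/s².
(Equivalently α = (3g/(2L)) = 18.85 rad/s².)

α ≈ 18.8 rad/s²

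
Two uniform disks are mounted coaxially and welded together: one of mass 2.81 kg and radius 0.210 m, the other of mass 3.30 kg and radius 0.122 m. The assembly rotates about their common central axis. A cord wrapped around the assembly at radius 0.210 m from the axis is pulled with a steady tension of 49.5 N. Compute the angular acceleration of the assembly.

I = ½M₁R₁² + ½M₂R₂² = ½(2.81)(0.210)² + ½(3.30)(0.122)² = 0.08652 kg·m².
τ = F r = (49.5)(0.210) = 10.39 N·m.
α = τ/I = 10.39/0.08652 = 120.1 rad/s².

α ≈ 120 rad/s²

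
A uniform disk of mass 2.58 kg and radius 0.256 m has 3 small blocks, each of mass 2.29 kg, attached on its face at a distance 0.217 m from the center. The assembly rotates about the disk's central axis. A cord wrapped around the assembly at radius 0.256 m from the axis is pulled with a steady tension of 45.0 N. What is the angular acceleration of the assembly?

α ≈ 28.2 rad/s²

I_disk = ½MR² = ½(2.58)(0.256)² = 0.08454 kg·m².
I_blocks = 3·m·r² = 3(2.29)(0.217)² = 0.3235 kg·m².
Total I = 0.4080 kg·m².
τ = F r = (45.0)(0.256) = 11.52 N·m.
α = τ/I = 11.52/0.4080 = 28.23 rad/s².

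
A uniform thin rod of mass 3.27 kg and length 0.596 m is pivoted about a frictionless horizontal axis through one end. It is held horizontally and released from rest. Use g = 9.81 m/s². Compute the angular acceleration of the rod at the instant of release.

About the pivot, I = (1/3)ML² = (1/3)(3.27)(0.596)² = 0.3872 kg·m².
The weight acts at the center, a distance L/2 = 0.2980 m from the pivot; τ = Mg(L/2) = 9.559 N·m.
α = τ/I = 9.559/0.3872 = 24.69 rad/s².
(Equivalently α = (3g/(2L)) = 24.69 rad/s².)

α ≈ 24.7 rad/s²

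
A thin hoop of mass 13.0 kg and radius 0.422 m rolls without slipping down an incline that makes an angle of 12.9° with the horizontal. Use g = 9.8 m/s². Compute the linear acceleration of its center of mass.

Translation along the incline: Mg sinθ − f = Ma.
Rotation about the center: fR = Iα with I = MR². No-slip gives a = αR, so f = (I/R²)a = M a.
Substituting: Mg sinθ = (1 + 1.000)Ma, so a = g sinθ/(1 + 1.000) = (9.8) sin 12.9° / 2.000 = 1.094 m/s².

a ≈ 1.09 m/s²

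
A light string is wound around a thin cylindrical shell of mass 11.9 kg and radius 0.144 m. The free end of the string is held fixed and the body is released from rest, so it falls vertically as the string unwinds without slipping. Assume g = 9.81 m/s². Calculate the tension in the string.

T ≈ 58.4 N

Translation: Mg − T = Ma. Rotation about the center: TR = Iα with I = MR².
With a = αR: T = (I/R²)a = M a, so Mg = (1 + 1.000)Ma.
a = g/(1 + 1.000) = 9.81/2.000 = 4.905 m/s².
T = 1.000·M·a = (1.000)(11.9)(4.905) = 58.37 N.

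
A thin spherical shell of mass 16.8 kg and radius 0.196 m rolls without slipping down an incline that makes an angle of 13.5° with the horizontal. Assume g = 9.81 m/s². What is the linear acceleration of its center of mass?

Translation along the incline: Mg sinθ − f = Ma.
Rotation about the center: fR = Iα with I = (2/3)MR². No-slip gives a = αR, so f = (I/R²)a = (2/3)M a.
Substituting: Mg sinθ = (1 + 0.6667)Ma, so a = g sinθ/(1 + 0.6667) = (9.81) sin 13.5° / 1.667 = 1.374 m/s².

a ≈ 1.37 m/s²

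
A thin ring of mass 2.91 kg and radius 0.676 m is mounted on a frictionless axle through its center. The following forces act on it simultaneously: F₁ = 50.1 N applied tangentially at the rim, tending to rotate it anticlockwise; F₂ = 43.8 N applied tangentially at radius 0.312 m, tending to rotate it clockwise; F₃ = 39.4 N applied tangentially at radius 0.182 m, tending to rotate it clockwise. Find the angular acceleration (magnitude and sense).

I = MR² = (2.91)(0.676)² = 1.330 kg·m².
Taking anticlockwise as positive: τ₁ = +(50.1)(0.676) = +33.87 N·m; τ₂ = −(43.8)(0.312) = −13.67 N·m; τ₃ = −(39.4)(0.182) = −7.171 N·m.
Net torque τ = 13.03 N·m.
α = τ/I = 13.03/1.330 = 9.799 rad/s².

α ≈ 9.80 rad/s², anticlockwise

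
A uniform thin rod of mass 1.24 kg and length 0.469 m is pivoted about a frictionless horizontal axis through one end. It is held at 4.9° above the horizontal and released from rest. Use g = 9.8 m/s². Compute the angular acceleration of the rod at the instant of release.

About the pivot, I = (1/3)ML² = (1/3)(1.24)(0.469)² = 0.09092 kg·m².
The weight acts at the center, a distance L/2 = 0.2345 m from the pivot; τ = Mg(L/2) cos 4.9° = 2.839 N·m.
α = τ/I = 2.839/0.09092 = 31.23 rad/s².
(Equivalently α = (3g/(2L)) cos 4.9° = 31.23 rad/s².)

α ≈ 31.2 rad/s²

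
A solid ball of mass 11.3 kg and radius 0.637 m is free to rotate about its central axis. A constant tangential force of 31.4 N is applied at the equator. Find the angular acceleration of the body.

α ≈ 10.9 rad/s²

I = (2/5)MR² = (2/5)(11.3)(0.637)² = 1.834 kg·m².
τ = F R = (31.4)(0.637) = 20.00 N·m.
From τ = Iα: α = 20.00/1.834 = 10.91 rad/s².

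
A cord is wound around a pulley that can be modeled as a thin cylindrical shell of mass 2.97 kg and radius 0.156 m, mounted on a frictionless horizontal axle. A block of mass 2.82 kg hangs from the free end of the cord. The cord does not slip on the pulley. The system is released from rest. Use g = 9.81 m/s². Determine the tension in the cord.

T ≈ 14.2 N

I = MR² = (2.97)(0.156)² = 0.07228 kg·m².
Block: mg − T = ma. Pulley: TR = Iα. No-slip: a = αR, so T = (I/R²)a = 2.970·a.
Then mg = (m + 2.970)a, so a = (2.82)(9.81)/(2.82 + 2.970) = 4.778 m/s².
T = 2.970·a = 14.19 N.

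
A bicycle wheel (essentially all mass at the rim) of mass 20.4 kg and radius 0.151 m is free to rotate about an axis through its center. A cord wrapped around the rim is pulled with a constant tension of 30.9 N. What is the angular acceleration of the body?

α ≈ 10.0 rad/s²

I = MR² = (20.4)(0.151)² = 0.4651 kg·m².
τ = F R = (30.9)(0.151) = 4.666 N·m.
From τ = Iα: α = 4.666/0.4651 = 10.03 rad/s².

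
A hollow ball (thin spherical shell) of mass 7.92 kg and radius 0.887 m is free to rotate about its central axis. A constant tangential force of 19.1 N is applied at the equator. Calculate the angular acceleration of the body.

α ≈ 4.08 rad/s²

I = (2/3)MR² = (2/3)(7.92)(0.887)² = 4.154 kg·m².
τ = F R = (19.1)(0.887) = 16.94 N·m.
Newton's second law for rotation, τ = Iα, gives α = τ/I = 16.94/4.154 = 4.078 rad/s².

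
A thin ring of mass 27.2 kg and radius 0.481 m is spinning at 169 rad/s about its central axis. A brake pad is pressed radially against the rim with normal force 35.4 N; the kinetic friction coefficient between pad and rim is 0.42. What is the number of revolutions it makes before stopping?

≈ 2000 revolutions

I = MR² = (27.2)(0.481)² = 6.293 kg·m².
Friction force f = μN = (0.42)(35.4) = 14.87 N at the rim; torque magnitude τ = fR = 7.152 N·m, opposing ω.
|α| = τ/I = 7.152/6.293 = 1.136 rad/s² (deceleration).
ω² = ω₀² − 2|α|θ with ω = 0 ⇒ θ = ω₀²/(2|α|) = 12570 rad = 2000 rev.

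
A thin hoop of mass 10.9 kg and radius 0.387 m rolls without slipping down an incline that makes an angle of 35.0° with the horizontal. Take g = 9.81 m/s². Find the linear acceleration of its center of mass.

a ≈ 2.81 m/s²

Translation along the incline: Mg sinθ − f = Ma.
Rotation about the center: fR = Iα with I = MR². No-slip gives a = αR, so f = (I/R²)a = M a.
Substituting: Mg sinθ = (1 + 1.000)Ma, so a = g sinθ/(1 + 1.000) = (9.81) sin 35.0° / 2.000 = 2.813 m/s².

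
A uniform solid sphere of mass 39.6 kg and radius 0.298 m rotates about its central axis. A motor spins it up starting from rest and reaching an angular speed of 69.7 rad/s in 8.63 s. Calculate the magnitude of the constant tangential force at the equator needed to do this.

F ≈ 38.1 N

I = (2/5)MR² = (2/5)(39.6)(0.298)² = 1.407 kg·m².
α = Δω/Δt = (69.7 − 0)/8.63 = 8.076 rad/s².
The required torque is τ = Iα = (1.407)(8.076) = 11.36 N·m.
A tangential force at the equator gives τ = FR, so F = τ/R = 11.36/0.298 = 38.12 N.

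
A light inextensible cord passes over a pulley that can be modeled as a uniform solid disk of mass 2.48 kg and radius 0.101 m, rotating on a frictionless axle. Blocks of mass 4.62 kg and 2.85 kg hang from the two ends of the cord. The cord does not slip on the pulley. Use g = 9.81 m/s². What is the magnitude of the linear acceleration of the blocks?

a ≈ 1.99 m/s²

I = ½MR² = (1/2)(2.48)(0.101)² = 0.01265 kg·m².
Heavier block: m₁g − T₁ = m₁a. Lighter block: T₂ − m₂g = m₂a.
Pulley: (T₁ − T₂)R = Iα = I(a/R), so T₁ − T₂ = (I/R²)a = (1/2)M_p a = 1.240·a.
Adding the three: (m₁ − m₂)g = (m₁ + m₂ + 1.240)a, so a = (4.62 − 2.85)(9.81)/(4.62 + 2.85 + 1.240) = 1.994 m/s².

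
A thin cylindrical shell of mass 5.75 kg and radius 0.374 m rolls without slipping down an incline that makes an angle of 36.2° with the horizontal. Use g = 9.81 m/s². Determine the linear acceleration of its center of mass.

a ≈ 2.90 m/s²

Translation along the incline: Mg sinθ − f = Ma.
Rotation about the center: fR = Iα with I = MR². No-slip gives a = αR, so f = (I/R²)a = M a.
Substituting: Mg sinθ = (1 + 1.000)Ma, so a = g sinθ/(1 + 1.000) = (9.81) sin 36.2° / 2.000 = 2.897 m/s².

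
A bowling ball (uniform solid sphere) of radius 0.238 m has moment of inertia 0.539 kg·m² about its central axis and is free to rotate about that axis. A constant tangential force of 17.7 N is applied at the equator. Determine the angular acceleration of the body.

τ = F R = (17.7)(0.238) = 4.213 N·m.
From τ = Iα: α = 4.213/0.5390 = 7.816 rad/s².

α ≈ 7.82 rad/s²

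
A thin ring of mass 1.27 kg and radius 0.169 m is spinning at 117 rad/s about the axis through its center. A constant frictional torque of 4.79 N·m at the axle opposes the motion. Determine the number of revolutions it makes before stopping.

≈ 8.25 revolutions

I = MR² = (1.27)(0.169)² = 0.03627 kg·m².
The net torque has magnitude 4.79 N·m, opposing ω.
|α| = τ/I = 4.790/0.03627 = 132.1 rad/s² (deceleration).
ω² = ω₀² − 2|α|θ with ω = 0 ⇒ θ = ω₀²/(2|α|) = 51.83 rad = 8.249 rev.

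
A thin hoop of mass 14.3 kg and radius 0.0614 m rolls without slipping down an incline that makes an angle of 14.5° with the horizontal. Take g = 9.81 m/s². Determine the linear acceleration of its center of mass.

Translation along the incline: Mg sinθ − f = Ma.
Rotation about the center: fR = Iα with I = MR². No-slip gives a = αR, so f = (I/R²)a = M a.
Substituting: Mg sinθ = (1 + 1.000)Ma, so a = g sinθ/(1 + 1.000) = (9.81) sin 14.5° / 2.000 = 1.228 m/s².

a ≈ 1.23 m/s²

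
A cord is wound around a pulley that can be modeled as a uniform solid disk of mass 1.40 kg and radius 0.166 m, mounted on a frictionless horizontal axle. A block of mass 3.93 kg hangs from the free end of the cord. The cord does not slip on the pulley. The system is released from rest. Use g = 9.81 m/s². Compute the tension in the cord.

I = ½MR² = (1/2)(1.40)(0.166)² = 0.01929 kg·m².
Block: mg − T = ma. Pulley: TR = Iα. No-slip: a = αR, so T = (I/R²)a = 0.7000·a.
Then mg = (m + 0.7000)a, so a = (3.93)(9.81)/(3.93 + 0.7000) = 8.327 m/s².
T = 0.7000·a = 5.829 N.

T ≈ 5.83 N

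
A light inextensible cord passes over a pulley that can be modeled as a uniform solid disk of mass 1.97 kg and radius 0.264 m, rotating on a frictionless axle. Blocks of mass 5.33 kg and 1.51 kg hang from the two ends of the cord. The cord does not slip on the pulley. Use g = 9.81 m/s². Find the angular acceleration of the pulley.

α ≈ 18.1 rad/s²

I = ½MR² = (1/2)(1.97)(0.264)² = 0.06865 kg·m².
Heavier block: m₁g − T₁ = m₁a. Lighter block: T₂ − m₂g = m₂a.
Pulley: (T₁ − T₂)R = Iα = I(a/R), so T₁ − T₂ = (I/R²)a = (1/2)M_p a = 0.9850·a.
Adding the three: (m₁ − m₂)g = (m₁ + m₂ + 0.9850)a, so a = (5.33 − 1.51)(9.81)/(5.33 + 1.51 + 0.9850) = 4.789 m/s².
α = a/R = 4.789/0.264 = 18.14 rad/s².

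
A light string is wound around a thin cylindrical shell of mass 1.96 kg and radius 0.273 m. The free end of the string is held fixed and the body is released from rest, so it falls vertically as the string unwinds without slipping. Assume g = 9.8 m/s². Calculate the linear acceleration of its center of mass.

a ≈ 4.90 m/s²

Translation: Mg − T = Ma. Rotation about the center: TR = Iα with I = MR².
With a = αR: T = (I/R²)a = M a, so Mg = (1 + 1.000)Ma.
a = g/(1 + 1.000) = 9.8/2.000 = 4.900 m/s².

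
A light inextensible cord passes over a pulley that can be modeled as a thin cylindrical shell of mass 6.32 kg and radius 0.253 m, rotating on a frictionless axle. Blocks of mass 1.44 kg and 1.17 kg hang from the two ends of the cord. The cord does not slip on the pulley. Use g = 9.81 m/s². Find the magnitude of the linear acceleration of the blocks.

a ≈ 0.297 m/s²

I = MR² = (6.32)(0.253)² = 0.4045 kg·m².
Heavier block: m₁g − T₁ = m₁a. Lighter block: T₂ − m₂g = m₂a.
Pulley: (T₁ − T₂)R = Iα = I(a/R), so T₁ − T₂ = (I/R²)a = 1·M_p a = 6.320·a.
Adding the three: (m₁ − m₂)g = (m₁ + m₂ + 6.320)a, so a = (1.44 − 1.17)(9.81)/(1.44 + 1.17 + 6.320) = 0.2966 m/s².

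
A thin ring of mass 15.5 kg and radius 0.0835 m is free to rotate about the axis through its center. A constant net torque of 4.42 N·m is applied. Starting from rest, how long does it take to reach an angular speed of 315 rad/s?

t ≈ 7.70 s

I = MR² = (15.5)(0.0835)² = 0.1081 kg·m².
α = τ/I = 4.42/0.1081 = 40.90 rad/s².
ω = αt ⇒ t = ω/α = 315/40.90 = 7.702 s.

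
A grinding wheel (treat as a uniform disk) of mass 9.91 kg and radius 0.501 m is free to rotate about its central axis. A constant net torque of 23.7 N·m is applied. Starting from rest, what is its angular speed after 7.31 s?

ω ≈ 139 rad/s

I = ½MR² = (1/2)(9.91)(0.501)² = 1.244 kg·m².
α = τ/I = 23.7/1.244 = 19.06 rad/s².
ω = ω₀ + αt = 0 + (19.06)(7.31) = 139.3 rad/s.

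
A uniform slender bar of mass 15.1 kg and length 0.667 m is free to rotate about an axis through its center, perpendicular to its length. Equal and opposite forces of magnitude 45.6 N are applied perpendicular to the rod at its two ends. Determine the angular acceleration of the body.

I = (1/12)ML² = (1/12)(15.1)(0.667)² = 0.5598 kg·m².
The couple gives τ = F·(L/2) + F·(L/2) = F L = (45.6)(0.667) = 30.42 N·m.
From τ = Iα: α = 30.42/0.5598 = 54.33 rad/s².

α ≈ 54.3 rad/s²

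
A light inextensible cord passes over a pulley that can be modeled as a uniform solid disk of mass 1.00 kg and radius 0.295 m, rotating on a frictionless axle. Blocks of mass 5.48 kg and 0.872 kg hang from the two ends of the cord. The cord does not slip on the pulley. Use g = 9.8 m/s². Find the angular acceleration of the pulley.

I = ½MR² = (1/2)(1.00)(0.295)² = 0.04351 kg·m².
Heavier block: m₁g − T₁ = m₁a. Lighter block: T₂ − m₂g = m₂a.
Pulley: (T₁ − T₂)R = Iα = I(a/R), so T₁ − T₂ = (I/R²)a = (1/2)M_p a = 0.5000·a.
Adding the three: (m₁ − m₂)g = (m₁ + m₂ + 0.5000)a, so a = (5.48 − 0.872)(9.8)/(5.48 + 0.872 + 0.5000) = 6.591 m/s².
α = a/R = 6.591/0.295 = 22.34 rad/s².

α ≈ 22.3 rad/s²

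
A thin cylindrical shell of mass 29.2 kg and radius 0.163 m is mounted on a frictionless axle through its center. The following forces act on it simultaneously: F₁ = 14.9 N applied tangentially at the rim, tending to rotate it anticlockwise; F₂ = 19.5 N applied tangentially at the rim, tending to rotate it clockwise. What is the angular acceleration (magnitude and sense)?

I = MR² = (29.2)(0.163)² = 0.7758 kg·m².
Taking anticlockwise as positive: τ₁ = +(14.9)(0.163) = +2.429 N·m; τ₂ = −(19.5)(0.163) = −3.179 N·m.
Net torque τ = -0.7498 N·m.
α = τ/I = -0.7498/0.7758 = -0.9665 rad/s².

α ≈ 0.966 rad/s², clockwise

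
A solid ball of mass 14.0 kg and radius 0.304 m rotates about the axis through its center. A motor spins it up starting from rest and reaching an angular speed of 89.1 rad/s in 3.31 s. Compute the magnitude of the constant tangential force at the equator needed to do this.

F ≈ 45.8 N

I = (2/5)MR² = (2/5)(14.0)(0.304)² = 0.5175 kg·m².
α = Δω/Δt = (89.1 − 0)/3.31 = 26.92 rad/s².
The required torque is τ = Iα = (0.5175)(26.92) = 13.93 N·m.
A tangential force at the equator gives τ = FR, so F = τ/R = 13.93/0.304 = 45.83 N.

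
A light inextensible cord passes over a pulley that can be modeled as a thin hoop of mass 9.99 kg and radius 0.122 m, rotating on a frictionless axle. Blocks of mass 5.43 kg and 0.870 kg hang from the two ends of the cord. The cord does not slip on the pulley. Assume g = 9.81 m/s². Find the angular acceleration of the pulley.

α ≈ 22.5 rad/s²

I = MR² = (9.99)(0.122)² = 0.1487 kg·m².
Heavier block: m₁g − T₁ = m₁a. Lighter block: T₂ − m₂g = m₂a.
Pulley: (T₁ − T₂)R = Iα = I(a/R), so T₁ − T₂ = (I/R²)a = 1·M_p a = 9.990·a.
Adding the three: (m₁ − m₂)g = (m₁ + m₂ + 9.990)a, so a = (5.43 − 0.870)(9.81)/(5.43 + 0.870 + 9.990) = 2.746 m/s².
α = a/R = 2.746/0.122 = 22.51 rad/s².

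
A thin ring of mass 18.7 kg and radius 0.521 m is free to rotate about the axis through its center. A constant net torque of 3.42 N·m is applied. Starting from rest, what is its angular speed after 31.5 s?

I = MR² = (18.7)(0.521)² = 5.076 kg·m².
α = τ/I = 3.42/5.076 = 0.6738 rad/s².
ω = ω₀ + αt = 0 + (0.6738)(31.5) = 21.22 rad/s.

ω ≈ 21.2 rad/s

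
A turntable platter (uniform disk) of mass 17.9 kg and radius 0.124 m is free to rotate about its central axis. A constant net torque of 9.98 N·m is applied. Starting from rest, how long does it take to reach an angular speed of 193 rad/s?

t ≈ 2.66 s

I = ½MR² = (1/2)(17.9)(0.124)² = 0.1376 kg·m².
α = τ/I = 9.98/0.1376 = 72.52 rad/s².
ω = αt ⇒ t = ω/α = 193/72.52 = 2.661 s.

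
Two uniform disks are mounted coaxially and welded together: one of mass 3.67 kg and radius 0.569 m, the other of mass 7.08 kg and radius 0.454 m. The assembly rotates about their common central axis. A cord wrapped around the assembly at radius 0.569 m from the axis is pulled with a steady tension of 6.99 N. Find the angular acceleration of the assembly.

α ≈ 3.00 rad/s²

I = ½M₁R₁² + ½M₂R₂² = ½(3.67)(0.569)² + ½(7.08)(0.454)² = 1.324 kg·m².
τ = F r = (6.99)(0.569) = 3.977 N·m.
α = τ/I = 3.977/1.324 = 3.005 rad/s².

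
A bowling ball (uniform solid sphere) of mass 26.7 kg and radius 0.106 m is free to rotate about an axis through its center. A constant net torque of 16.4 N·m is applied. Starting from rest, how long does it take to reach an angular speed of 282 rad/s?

I = (2/5)MR² = (2/5)(26.7)(0.106)² = 0.1200 kg·m².
α = τ/I = 16.4/0.1200 = 136.7 rad/s².
ω = αt ⇒ t = ω/α = 282/136.7 = 2.063 s.

t ≈ 2.06 s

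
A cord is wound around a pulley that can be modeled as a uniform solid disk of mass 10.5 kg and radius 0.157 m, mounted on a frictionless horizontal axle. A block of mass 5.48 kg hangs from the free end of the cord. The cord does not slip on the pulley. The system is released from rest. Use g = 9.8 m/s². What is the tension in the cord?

I = ½MR² = (1/2)(10.5)(0.157)² = 0.1294 kg·m².
Block: mg − T = ma. Pulley: TR = Iα. No-slip: a = αR, so T = (I/R²)a = 5.250·a.
Then mg = (m + 5.250)a, so a = (5.48)(9.8)/(5.48 + 5.250) = 5.005 m/s².
T = 5.250·a = 26.28 N.

T ≈ 26.3 N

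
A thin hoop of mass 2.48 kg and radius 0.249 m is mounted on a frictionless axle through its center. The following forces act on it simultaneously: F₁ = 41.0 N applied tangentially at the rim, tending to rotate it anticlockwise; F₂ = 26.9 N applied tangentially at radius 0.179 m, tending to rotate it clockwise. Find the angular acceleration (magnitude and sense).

α ≈ 35.1 rad/s², anticlockwise

I = MR² = (2.48)(0.249)² = 0.1538 kg·m².
Taking anticlockwise as positive: τ₁ = +(41.0)(0.249) = +10.21 N·m; τ₂ = −(26.9)(0.179) = −4.815 N·m.
Net torque τ = 5.394 N·m.
α = τ/I = 5.394/0.1538 = 35.08 rad/s².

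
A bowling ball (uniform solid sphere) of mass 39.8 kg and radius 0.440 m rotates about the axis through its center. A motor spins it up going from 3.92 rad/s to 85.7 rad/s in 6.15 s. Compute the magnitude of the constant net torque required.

I = (2/5)MR² = (2/5)(39.8)(0.440)² = 3.082 kg·m².
α = Δω/Δt = (85.7 − 3.92)/6.15 = 13.30 rad/s².
τ = Iα = (3.082)(13.30) = 40.98 N·m.

τ ≈ 41.0 N·m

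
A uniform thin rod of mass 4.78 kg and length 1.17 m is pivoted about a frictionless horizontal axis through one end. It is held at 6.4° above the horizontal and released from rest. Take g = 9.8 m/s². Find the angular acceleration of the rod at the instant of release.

About the pivot, I = (1/3)ML² = (1/3)(4.78)(1.17)² = 2.181 kg·m².
The weight acts at the center, a distance L/2 = 0.5850 m from the pivot; τ = Mg(L/2) cos 6.4° = 27.23 N·m.
α = τ/I = 27.23/2.181 = 12.49 rad/s².

α ≈ 12.5 rad/s²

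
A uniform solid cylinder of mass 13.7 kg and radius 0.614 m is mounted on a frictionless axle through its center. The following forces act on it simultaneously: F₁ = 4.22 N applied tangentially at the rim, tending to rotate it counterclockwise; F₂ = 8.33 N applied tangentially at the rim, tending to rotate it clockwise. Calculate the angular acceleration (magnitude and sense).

I = ½MR² = (1/2)(13.7)(0.614)² = 2.582 kg·m².
Taking counterclockwise as positive: τ₁ = +(4.22)(0.614) = +2.591 N·m; τ₂ = −(8.33)(0.614) = −5.115 N·m.
Net torque τ = -2.524 N·m.
α = τ/I = -2.524/2.582 = -0.9772 rad/s².

α ≈ 0.977 rad/s², clockwise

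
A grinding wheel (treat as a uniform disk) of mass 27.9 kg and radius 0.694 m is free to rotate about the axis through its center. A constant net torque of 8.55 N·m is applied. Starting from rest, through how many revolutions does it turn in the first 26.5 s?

I = ½MR² = (1/2)(27.9)(0.694)² = 6.719 kg·m².
α = τ/I = 8.55/6.719 = 1.273 rad/s².
θ = ½αt² = ½(1.273)(26.5)² = 446.8 rad.
Revolutions = θ/(2π) = 71.11.

≈ 71.1 revolutions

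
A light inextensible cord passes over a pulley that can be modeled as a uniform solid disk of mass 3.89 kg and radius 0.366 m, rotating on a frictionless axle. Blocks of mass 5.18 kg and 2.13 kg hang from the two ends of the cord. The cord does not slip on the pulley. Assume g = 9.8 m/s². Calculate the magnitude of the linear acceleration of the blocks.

a ≈ 3.23 m/s²

I = ½MR² = (1/2)(3.89)(0.366)² = 0.2605 kg·m².
Heavier block: m₁g − T₁ = m₁a. Lighter block: T₂ − m₂g = m₂a.
Pulley: (T₁ − T₂)R = Iα = I(a/R), so T₁ − T₂ = (I/R²)a = (1/2)M_p a = 1.945·a.
Adding the three: (m₁ − m₂)g = (m₁ + m₂ + 1.945)a, so a = (5.18 − 2.13)(9.8)/(5.18 + 2.13 + 1.945) = 3.230 m/s².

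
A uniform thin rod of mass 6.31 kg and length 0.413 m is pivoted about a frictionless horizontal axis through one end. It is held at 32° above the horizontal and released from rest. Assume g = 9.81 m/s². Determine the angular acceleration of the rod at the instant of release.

α ≈ 30.2 rad/s²

About the pivot, I = (1/3)ML² = (1/3)(6.31)(0.413)² = 0.3588 kg·m².
The weight acts at the center, a distance L/2 = 0.2065 m from the pivot; τ = Mg(L/2) cos 32° = 10.84 N·m.
α = τ/I = 10.84/0.3588 = 30.22 rad/s².
(Equivalently α = (3g/(2L)) cos 32° = 30.22 rad/s².)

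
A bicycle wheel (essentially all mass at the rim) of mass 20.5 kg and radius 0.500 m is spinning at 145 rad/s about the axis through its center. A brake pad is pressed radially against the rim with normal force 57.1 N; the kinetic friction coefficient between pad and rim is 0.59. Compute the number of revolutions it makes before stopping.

I = MR² = (20.5)(0.500)² = 5.125 kg·m².
Friction force f = μN = (0.59)(57.1) = 33.69 N at the rim; torque magnitude τ = fR = 16.84 N·m, opposing ω.
|α| = τ/I = 16.84/5.125 = 3.287 rad/s² (deceleration).
ω² = ω₀² − 2|α|θ with ω = 0 ⇒ θ = ω₀²/(2|α|) = 3198 rad = 509.1 rev.

≈ 509 revolutions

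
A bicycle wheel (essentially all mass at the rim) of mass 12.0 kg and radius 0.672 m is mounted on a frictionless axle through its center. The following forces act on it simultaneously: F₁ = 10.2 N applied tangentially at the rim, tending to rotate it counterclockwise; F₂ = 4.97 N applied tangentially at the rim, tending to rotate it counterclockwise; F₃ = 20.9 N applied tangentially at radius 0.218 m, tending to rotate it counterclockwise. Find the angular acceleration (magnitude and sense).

I = MR² = (12.0)(0.672)² = 5.419 kg·m².
Taking counterclockwise as positive: τ₁ = +(10.2)(0.672) = +6.854 N·m; τ₂ = +(4.97)(0.672) = +3.340 N·m; τ₃ = +(20.9)(0.218) = +4.556 N·m.
Net torque τ = 14.75 N·m.
α = τ/I = 14.75/5.419 = 2.722 rad/s².

α ≈ 2.72 rad/s², counterclockwise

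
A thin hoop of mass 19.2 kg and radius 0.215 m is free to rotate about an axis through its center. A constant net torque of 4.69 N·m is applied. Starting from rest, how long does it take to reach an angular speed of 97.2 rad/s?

t ≈ 18.4 s

I = MR² = (19.2)(0.215)² = 0.8875 kg·m².
α = τ/I = 4.69/0.8875 = 5.284 rad/s².
ω = αt ⇒ t = ω/α = 97.2/5.284 = 18.39 s.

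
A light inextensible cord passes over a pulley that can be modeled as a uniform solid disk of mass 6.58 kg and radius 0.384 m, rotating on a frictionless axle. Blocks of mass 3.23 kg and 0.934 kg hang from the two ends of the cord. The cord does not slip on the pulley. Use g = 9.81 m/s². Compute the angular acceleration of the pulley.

α ≈ 7.87 rad/s²

I = ½MR² = (1/2)(6.58)(0.384)² = 0.4851 kg·m².
Heavier block: m₁g − T₁ = m₁a. Lighter block: T₂ − m₂g = m₂a.
Pulley: (T₁ − T₂)R = Iα = I(a/R), so T₁ − T₂ = (I/R²)a = (1/2)M_p a = 3.290·a.
Adding the three: (m₁ − m₂)g = (m₁ + m₂ + 3.290)a, so a = (3.23 − 0.934)(9.81)/(3.23 + 0.934 + 3.290) = 3.022 m/s².
α = a/R = 3.022/0.384 = 7.869 rad/s².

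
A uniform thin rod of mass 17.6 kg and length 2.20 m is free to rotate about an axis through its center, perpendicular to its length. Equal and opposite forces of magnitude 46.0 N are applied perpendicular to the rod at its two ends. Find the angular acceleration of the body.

α ≈ 14.3 rad/s²

I = (1/12)ML² = (1/12)(17.6)(2.20)² = 7.099 kg·m².
The couple gives τ = F·(L/2) + F·(L/2) = F L = (46.0)(2.20) = 101.2 N·m.
Newton's second law for rotation, τ = Iα, gives α = τ/I = 101.2/7.099 = 14.26 rad/s².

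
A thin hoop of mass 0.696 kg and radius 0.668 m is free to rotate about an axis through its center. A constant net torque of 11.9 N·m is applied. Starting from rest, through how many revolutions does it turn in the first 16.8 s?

≈ 861 revolutions

I = MR² = (0.696)(0.668)² = 0.3106 kg·m².
α = τ/I = 11.9/0.3106 = 38.32 rad/s².
θ = ½αt² = ½(38.32)(16.8)² = 5407 rad.
Revolutions = θ/(2π) = 860.6.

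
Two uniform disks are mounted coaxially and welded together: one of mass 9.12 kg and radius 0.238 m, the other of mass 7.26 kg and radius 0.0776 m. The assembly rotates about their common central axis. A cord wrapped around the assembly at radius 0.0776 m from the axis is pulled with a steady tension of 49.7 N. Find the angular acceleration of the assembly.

I = ½M₁R₁² + ½M₂R₂² = ½(9.12)(0.238)² + ½(7.26)(0.0776)² = 0.2802 kg·m².
τ = F r = (49.7)(0.0776) = 3.857 N·m.
α = τ/I = 3.857/0.2802 = 13.77 rad/s².

α ≈ 13.8 rad/s²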